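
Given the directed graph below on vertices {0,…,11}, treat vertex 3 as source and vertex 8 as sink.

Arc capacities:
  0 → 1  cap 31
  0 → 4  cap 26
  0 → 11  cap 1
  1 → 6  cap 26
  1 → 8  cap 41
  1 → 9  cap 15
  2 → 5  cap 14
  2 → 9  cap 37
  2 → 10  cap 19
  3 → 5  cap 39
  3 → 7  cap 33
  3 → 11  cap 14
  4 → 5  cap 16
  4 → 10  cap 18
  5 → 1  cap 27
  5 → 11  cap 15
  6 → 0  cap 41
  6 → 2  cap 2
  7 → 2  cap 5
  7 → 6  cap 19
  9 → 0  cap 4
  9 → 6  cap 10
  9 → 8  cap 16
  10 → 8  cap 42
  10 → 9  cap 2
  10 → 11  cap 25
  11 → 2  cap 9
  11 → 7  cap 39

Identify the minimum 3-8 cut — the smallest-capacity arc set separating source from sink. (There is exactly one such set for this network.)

Min-cut arcs: {(5,1), (7,2), (7,6), (11,2)} (total capacity 60)

augment #1: 3→5→1→8 push 27
augment #2: 3→7→2→9→8 push 5
augment #3: 3→11→2→9→8 push 9
augment #4: 3→7→6→0→1→8 push 14
augment #5: 3→7→6→2→9→8 push 2
augment #6: 3→7→6→0→4→10→8 push 3
max flow = 60; residual-reachable set from 3 gives S-side
cut edges (S→T): {(5,1), (7,2), (7,6), (11,2)} total cap 60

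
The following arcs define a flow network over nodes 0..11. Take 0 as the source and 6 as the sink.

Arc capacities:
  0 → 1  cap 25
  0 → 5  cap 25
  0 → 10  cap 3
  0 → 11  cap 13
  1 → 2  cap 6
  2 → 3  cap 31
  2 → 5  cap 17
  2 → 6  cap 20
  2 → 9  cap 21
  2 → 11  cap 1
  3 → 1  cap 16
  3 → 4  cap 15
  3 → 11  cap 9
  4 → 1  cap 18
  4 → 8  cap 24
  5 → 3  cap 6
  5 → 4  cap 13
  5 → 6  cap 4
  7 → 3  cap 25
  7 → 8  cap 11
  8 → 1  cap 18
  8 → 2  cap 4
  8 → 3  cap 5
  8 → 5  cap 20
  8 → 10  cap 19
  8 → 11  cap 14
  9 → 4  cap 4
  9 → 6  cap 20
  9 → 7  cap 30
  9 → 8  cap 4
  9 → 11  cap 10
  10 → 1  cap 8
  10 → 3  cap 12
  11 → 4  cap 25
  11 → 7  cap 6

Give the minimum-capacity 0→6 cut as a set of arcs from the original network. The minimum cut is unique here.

augment #1: 0→5→6 push 4
augment #2: 0→1→2→6 push 6
augment #3: 0→5→4→8→2→6 push 4
max flow = 14; residual-reachable set from 0 gives S-side
cut edges (S→T): {(1,2), (5,6), (8,2)} total cap 14

Min-cut arcs: {(1,2), (5,6), (8,2)} (total capacity 14)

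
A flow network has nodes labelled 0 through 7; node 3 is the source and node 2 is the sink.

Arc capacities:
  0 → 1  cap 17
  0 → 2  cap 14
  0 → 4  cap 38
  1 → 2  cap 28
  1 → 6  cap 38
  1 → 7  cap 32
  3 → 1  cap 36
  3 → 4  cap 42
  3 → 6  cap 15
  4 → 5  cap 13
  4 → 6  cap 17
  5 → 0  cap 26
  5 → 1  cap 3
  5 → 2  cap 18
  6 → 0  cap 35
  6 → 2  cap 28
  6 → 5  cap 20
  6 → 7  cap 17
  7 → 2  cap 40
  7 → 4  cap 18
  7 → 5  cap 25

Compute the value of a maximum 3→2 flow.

augment #1: 3→1→2 bottleneck 28, total now 28
augment #2: 3→6→2 bottleneck 15, total now 43
augment #3: 3→1→6→2 bottleneck 8, total now 51
augment #4: 3→4→5→2 bottleneck 13, total now 64
augment #5: 3→4→6→2 bottleneck 5, total now 69
augment #6: 3→4→6→0→2 bottleneck 12, total now 81

Maximum flow value: 81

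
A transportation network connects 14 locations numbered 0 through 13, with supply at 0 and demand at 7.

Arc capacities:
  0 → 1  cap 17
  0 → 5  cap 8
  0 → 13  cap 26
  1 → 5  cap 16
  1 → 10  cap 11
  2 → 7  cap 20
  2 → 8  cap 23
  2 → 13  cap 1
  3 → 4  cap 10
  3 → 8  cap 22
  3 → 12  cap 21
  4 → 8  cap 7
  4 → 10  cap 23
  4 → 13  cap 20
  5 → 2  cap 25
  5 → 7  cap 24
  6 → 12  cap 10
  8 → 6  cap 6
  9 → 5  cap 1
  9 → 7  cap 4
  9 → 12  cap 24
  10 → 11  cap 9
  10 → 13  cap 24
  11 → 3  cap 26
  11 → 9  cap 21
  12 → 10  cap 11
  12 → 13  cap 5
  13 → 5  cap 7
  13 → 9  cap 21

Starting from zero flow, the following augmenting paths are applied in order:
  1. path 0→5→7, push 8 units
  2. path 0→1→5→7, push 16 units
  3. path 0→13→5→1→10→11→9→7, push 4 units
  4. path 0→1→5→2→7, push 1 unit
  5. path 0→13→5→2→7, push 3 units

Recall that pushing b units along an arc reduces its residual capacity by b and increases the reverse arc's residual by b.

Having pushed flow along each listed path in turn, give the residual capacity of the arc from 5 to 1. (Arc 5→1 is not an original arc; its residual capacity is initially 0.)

after path 1 (0→5→7, push 8): res(5,1)=0
after path 2 (0→1→5→7, push 16): res(5,1)=16
after path 3 (0→13→5→1→10→11→9→7, push 4): res(5,1)=12
after path 4 (0→1→5→2→7, push 1): res(5,1)=13
after path 5 (0→13→5→2→7, push 3): res(5,1)=13

Residual capacity of (5,1): 13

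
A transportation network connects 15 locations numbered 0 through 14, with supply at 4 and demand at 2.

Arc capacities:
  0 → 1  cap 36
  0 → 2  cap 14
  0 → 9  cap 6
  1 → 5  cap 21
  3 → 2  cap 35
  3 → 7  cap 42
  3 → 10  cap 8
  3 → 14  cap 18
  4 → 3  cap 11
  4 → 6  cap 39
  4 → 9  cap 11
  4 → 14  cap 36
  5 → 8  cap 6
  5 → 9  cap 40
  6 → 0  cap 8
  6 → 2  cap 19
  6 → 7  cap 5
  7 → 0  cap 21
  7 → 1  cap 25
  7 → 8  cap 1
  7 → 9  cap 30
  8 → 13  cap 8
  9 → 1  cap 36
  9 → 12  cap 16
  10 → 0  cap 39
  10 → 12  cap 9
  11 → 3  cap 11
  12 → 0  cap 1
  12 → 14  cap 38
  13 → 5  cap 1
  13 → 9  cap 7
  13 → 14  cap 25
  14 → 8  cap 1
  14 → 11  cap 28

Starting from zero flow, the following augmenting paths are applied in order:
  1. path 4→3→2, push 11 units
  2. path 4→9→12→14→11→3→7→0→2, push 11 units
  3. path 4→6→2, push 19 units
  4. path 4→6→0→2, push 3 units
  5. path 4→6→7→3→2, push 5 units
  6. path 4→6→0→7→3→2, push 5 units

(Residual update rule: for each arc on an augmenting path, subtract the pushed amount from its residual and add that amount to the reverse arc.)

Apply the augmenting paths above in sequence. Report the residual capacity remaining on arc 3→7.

after path 1 (4→3→2, push 11): res(3,7)=42
after path 2 (4→9→12→14→11→3→7→0→2, push 11): res(3,7)=31
after path 3 (4→6→2, push 19): res(3,7)=31
after path 4 (4→6→0→2, push 3): res(3,7)=31
after path 5 (4→6→7→3→2, push 5): res(3,7)=36
after path 6 (4→6→0→7→3→2, push 5): res(3,7)=41

Residual capacity of (3,7): 41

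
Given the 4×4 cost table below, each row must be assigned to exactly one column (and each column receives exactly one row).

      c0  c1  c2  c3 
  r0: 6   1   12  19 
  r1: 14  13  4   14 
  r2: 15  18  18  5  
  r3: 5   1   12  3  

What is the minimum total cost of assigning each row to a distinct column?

optimal assignment: row0→col1 (cost 1), row1→col2 (cost 4), row2→col3 (cost 5), row3→col0 (cost 5)
total = 1 + 4 + 5 + 5 = 15

Minimum assignment cost: 15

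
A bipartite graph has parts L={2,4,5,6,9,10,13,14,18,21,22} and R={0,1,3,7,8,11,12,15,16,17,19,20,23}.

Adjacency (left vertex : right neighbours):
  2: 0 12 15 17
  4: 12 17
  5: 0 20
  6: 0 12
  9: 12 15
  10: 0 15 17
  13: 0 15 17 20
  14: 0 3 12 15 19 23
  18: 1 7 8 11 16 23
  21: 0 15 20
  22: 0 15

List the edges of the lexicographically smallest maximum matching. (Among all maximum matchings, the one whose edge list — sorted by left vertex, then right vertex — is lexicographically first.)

Lex-smallest maximum matching: {(2,0), (4,12), (5,20), (9,15), (10,17), (14,3), (18,1)}

|M| = 7 (so the lex-smallest maximum matching has 7 edges)
process left vertices in ascending order; for each, take the smallest-labelled available neighbour that still permits 7 edges overall, or leave it unmatched if none does
lex-smallest matching: {2-0, 4-12, 5-20, 9-15, 10-17, 14-3, 18-1}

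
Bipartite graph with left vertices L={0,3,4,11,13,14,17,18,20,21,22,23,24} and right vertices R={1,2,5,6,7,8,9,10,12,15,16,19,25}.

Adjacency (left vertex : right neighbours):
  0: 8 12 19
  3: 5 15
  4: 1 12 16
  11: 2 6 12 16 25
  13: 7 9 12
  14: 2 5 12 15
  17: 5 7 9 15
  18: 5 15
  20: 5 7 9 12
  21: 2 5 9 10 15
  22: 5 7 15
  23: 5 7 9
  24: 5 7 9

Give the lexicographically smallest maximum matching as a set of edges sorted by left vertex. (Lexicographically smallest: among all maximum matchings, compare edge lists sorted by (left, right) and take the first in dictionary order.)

Lex-smallest maximum matching: {(0,8), (3,5), (4,1), (11,6), (13,7), (14,2), (17,9), (18,15), (20,12), (21,10)}

|M| = 10 (so the lex-smallest maximum matching has 10 edges)
process left vertices in ascending order; for each, take the smallest-labelled available neighbour that still permits 10 edges overall, or leave it unmatched if none does
lex-smallest matching: {0-8, 3-5, 4-1, 11-6, 13-7, 14-2, 17-9, 18-15, 20-12, 21-10}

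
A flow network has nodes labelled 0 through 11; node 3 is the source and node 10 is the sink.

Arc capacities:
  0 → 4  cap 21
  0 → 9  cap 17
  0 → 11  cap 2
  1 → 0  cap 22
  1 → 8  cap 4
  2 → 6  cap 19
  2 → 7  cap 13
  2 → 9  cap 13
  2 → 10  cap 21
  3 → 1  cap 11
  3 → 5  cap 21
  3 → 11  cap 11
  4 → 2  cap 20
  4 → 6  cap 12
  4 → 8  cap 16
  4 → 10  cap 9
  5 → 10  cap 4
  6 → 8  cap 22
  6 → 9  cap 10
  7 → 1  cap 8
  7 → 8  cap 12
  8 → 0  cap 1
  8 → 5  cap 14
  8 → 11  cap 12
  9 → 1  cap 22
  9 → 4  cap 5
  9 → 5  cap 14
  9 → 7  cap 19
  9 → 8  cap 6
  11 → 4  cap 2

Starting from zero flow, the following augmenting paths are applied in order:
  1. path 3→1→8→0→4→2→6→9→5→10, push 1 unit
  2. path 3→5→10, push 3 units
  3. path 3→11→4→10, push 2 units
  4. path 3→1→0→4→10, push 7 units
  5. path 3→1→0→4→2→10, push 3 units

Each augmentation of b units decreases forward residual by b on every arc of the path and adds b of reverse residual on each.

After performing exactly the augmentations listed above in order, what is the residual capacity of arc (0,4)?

Residual capacity of (0,4): 10

after path 1 (3→1→8→0→4→2→6→9→5→10, push 1): res(0,4)=20
after path 2 (3→5→10, push 3): res(0,4)=20
after path 3 (3→11→4→10, push 2): res(0,4)=20
after path 4 (3→1→0→4→10, push 7): res(0,4)=13
after path 5 (3→1→0→4→2→10, push 3): res(0,4)=10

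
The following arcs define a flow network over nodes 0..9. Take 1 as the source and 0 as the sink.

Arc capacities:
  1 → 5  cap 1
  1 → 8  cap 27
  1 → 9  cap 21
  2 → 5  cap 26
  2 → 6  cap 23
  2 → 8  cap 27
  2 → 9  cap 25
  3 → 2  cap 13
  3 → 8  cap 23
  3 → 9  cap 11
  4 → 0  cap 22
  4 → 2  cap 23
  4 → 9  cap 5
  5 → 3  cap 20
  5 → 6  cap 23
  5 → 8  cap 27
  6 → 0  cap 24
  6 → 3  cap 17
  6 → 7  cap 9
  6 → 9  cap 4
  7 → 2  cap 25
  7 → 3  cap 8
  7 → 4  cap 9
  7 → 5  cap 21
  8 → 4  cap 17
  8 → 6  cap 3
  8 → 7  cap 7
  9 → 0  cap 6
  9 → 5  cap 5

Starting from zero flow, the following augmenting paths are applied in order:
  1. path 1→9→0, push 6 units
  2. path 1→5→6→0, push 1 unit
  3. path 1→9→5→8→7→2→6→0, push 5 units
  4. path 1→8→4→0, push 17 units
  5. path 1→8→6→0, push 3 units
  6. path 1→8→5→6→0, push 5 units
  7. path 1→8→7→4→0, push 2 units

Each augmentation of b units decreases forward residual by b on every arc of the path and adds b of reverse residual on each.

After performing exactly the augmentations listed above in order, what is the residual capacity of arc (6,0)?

after path 1 (1→9→0, push 6): res(6,0)=24
after path 2 (1→5→6→0, push 1): res(6,0)=23
after path 3 (1→9→5→8→7→2→6→0, push 5): res(6,0)=18
after path 4 (1→8→4→0, push 17): res(6,0)=18
after path 5 (1→8→6→0, push 3): res(6,0)=15
after path 6 (1→8→5→6→0, push 5): res(6,0)=10
after path 7 (1→8→7→4→0, push 2): res(6,0)=10

Residual capacity of (6,0): 10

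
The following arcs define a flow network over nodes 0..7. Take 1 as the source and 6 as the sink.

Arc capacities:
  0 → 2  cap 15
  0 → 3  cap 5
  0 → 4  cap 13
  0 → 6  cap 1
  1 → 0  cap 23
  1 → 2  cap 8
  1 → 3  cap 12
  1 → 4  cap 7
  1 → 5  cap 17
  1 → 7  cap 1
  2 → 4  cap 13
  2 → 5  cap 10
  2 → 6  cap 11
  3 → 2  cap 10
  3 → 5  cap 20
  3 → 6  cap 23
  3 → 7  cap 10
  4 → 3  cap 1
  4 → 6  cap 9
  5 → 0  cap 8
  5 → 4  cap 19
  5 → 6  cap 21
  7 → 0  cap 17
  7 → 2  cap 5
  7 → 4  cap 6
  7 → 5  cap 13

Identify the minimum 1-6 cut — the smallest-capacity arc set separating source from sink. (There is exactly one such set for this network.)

augment #1: 1→0→6 push 1
augment #2: 1→2→6 push 8
augment #3: 1→3→6 push 12
augment #4: 1→4→6 push 7
augment #5: 1→5→6 push 17
augment #6: 1→0→2→6 push 3
augment #7: 1→0→3→6 push 5
augment #8: 1→0→4→6 push 2
augment #9: 1→7→5→6 push 1
augment #10: 1→0→2→5→6 push 3
augment #11: 1→0→4→3→6 push 1
max flow = 60; residual-reachable set from 1 gives S-side
cut edges (S→T): {(0,3), (0,6), (1,3), (2,6), (4,3), (4,6), (5,6)} total cap 60

Min-cut arcs: {(0,3), (0,6), (1,3), (2,6), (4,3), (4,6), (5,6)} (total capacity 60)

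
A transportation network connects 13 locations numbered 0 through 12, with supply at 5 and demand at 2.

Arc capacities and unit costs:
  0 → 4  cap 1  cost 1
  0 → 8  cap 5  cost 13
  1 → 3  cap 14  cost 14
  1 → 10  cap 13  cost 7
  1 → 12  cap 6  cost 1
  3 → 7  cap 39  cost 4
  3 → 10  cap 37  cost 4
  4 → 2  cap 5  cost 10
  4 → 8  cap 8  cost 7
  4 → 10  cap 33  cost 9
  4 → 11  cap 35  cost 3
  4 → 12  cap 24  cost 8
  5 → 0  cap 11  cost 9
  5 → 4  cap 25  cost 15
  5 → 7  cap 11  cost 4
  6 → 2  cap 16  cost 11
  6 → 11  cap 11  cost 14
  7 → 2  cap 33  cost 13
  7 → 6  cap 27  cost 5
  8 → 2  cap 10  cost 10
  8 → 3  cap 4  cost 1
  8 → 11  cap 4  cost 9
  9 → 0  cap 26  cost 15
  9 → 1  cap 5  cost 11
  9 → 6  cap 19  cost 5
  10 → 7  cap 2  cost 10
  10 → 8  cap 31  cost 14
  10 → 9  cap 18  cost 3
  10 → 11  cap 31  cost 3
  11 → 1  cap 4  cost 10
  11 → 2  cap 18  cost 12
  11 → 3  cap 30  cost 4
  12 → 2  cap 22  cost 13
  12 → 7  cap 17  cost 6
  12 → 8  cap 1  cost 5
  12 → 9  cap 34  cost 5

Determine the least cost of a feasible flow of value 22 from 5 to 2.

shortest-cost path #1: 5→7→2 push 11 @ unit cost 17 (adds 187)
shortest-cost path #2: 5→0→4→2 push 1 @ unit cost 20 (adds 20)
shortest-cost path #3: 5→4→2 push 4 @ unit cost 25 (adds 100)
shortest-cost path #4: 5→4→11→2 push 6 @ unit cost 30 (adds 180)
total cost = 487

Minimum cost for 22 units: 487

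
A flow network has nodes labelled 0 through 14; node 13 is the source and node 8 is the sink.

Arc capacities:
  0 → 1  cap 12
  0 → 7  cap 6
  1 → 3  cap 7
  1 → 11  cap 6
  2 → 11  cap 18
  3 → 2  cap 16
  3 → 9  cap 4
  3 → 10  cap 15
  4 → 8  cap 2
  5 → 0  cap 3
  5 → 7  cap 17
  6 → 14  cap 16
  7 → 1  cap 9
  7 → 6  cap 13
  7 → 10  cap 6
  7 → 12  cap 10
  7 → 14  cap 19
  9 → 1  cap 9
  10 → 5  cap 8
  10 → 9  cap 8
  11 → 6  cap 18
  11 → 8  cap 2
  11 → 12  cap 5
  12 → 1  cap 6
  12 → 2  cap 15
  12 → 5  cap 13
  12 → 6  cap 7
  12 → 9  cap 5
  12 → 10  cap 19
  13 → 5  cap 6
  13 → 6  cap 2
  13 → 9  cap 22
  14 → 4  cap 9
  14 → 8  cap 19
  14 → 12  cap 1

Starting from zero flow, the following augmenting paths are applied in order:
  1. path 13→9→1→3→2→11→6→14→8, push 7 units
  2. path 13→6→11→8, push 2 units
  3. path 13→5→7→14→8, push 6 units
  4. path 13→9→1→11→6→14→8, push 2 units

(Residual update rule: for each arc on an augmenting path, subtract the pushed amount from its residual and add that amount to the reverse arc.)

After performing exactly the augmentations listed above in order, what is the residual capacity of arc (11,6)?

after path 1 (13→9→1→3→2→11→6→14→8, push 7): res(11,6)=11
after path 2 (13→6→11→8, push 2): res(11,6)=13
after path 3 (13→5→7→14→8, push 6): res(11,6)=13
after path 4 (13→9→1→11→6→14→8, push 2): res(11,6)=11

Residual capacity of (11,6): 11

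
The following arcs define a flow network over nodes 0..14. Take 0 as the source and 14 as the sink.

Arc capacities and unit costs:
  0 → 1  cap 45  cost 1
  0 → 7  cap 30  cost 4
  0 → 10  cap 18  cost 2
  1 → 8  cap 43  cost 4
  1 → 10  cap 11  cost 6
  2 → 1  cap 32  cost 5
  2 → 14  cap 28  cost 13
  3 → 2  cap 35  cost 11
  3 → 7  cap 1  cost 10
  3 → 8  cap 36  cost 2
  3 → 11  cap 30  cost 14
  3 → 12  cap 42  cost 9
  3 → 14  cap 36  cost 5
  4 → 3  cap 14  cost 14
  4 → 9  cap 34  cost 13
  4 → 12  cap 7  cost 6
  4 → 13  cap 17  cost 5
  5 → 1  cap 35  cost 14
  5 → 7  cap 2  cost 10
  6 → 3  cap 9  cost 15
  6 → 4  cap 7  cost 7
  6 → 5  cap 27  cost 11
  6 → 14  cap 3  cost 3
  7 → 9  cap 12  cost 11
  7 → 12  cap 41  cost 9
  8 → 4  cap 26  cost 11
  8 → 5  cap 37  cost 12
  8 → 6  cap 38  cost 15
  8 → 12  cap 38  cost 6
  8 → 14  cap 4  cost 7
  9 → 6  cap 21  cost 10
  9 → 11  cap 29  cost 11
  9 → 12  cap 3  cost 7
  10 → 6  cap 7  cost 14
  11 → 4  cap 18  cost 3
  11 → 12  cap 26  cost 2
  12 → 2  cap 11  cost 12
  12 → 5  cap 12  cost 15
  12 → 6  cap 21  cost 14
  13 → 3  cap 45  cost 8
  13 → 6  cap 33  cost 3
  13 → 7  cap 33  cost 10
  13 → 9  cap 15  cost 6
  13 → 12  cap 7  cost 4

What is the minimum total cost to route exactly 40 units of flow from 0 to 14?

Minimum cost for 40 units: 1250

shortest-cost path #1: 0→1→8→14 push 4 @ unit cost 12 (adds 48)
shortest-cost path #2: 0→10→6→14 push 3 @ unit cost 19 (adds 57)
shortest-cost path #3: 0→1→8→4→13→3→14 push 17 @ unit cost 34 (adds 578)
shortest-cost path #4: 0→1→8→4→3→14 push 9 @ unit cost 35 (adds 315)
shortest-cost path #5: 0→1→8→12→2→14 push 7 @ unit cost 36 (adds 252)
total cost = 1250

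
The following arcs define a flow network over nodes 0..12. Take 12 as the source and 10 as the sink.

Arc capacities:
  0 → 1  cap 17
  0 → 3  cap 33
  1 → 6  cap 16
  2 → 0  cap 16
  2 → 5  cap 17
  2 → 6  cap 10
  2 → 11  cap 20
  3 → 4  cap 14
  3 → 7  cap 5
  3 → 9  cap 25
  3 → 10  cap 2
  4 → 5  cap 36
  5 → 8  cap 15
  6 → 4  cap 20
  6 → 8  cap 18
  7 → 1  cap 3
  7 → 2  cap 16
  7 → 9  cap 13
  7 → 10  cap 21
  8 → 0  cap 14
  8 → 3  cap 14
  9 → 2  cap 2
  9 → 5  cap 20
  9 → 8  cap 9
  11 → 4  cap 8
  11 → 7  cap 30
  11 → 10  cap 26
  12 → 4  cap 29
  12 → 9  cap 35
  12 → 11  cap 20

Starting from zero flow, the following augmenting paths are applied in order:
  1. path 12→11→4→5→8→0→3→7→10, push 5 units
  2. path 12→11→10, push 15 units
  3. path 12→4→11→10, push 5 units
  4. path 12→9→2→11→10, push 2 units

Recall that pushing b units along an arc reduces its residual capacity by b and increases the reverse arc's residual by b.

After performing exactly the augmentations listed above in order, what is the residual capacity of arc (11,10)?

after path 1 (12→11→4→5→8→0→3→7→10, push 5): res(11,10)=26
after path 2 (12→11→10, push 15): res(11,10)=11
after path 3 (12→4→11→10, push 5): res(11,10)=6
after path 4 (12→9→2→11→10, push 2): res(11,10)=4

Residual capacity of (11,10): 4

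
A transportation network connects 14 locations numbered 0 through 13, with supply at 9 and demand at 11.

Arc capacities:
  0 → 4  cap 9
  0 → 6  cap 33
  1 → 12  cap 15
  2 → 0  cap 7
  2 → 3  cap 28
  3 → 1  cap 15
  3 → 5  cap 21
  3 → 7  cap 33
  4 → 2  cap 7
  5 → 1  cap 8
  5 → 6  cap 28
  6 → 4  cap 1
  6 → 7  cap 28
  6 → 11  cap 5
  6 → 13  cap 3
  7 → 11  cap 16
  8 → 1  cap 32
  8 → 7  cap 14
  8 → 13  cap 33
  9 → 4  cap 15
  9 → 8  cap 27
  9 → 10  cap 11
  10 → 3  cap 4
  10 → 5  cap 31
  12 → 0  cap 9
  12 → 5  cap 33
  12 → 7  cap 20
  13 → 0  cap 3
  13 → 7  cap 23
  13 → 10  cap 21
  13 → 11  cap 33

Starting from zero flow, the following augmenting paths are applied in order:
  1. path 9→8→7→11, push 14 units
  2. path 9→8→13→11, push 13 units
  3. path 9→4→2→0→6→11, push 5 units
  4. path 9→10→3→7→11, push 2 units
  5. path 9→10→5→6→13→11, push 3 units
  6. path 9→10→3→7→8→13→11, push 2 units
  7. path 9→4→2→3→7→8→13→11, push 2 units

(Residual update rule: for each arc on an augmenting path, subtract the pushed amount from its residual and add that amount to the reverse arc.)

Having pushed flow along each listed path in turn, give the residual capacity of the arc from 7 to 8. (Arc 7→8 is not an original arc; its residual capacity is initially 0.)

after path 1 (9→8→7→11, push 14): res(7,8)=14
after path 2 (9→8→13→11, push 13): res(7,8)=14
after path 3 (9→4→2→0→6→11, push 5): res(7,8)=14
after path 4 (9→10→3→7→11, push 2): res(7,8)=14
after path 5 (9→10→5→6→13→11, push 3): res(7,8)=14
after path 6 (9→10→3→7→8→13→11, push 2): res(7,8)=12
after path 7 (9→4→2→3→7→8→13→11, push 2): res(7,8)=10

Residual capacity of (7,8): 10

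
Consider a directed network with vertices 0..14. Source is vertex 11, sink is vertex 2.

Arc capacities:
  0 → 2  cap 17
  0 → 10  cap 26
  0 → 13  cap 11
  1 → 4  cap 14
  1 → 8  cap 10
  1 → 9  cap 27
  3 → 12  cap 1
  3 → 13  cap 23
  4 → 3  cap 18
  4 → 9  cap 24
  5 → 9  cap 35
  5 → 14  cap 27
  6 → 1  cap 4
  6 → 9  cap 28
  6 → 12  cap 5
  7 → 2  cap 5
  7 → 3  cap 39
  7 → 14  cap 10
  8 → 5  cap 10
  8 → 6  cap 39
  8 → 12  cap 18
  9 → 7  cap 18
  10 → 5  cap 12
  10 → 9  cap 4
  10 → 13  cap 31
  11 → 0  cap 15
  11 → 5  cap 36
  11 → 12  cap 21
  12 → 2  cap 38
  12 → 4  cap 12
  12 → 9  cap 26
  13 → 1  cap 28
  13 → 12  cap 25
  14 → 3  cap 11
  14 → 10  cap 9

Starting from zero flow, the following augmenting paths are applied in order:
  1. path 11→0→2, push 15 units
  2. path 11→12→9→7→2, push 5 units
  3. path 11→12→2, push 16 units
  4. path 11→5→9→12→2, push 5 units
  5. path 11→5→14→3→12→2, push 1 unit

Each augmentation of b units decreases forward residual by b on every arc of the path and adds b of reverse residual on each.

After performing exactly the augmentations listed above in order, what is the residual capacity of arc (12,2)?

Residual capacity of (12,2): 16

after path 1 (11→0→2, push 15): res(12,2)=38
after path 2 (11→12→9→7→2, push 5): res(12,2)=38
after path 3 (11→12→2, push 16): res(12,2)=22
after path 4 (11→5→9→12→2, push 5): res(12,2)=17
after path 5 (11→5→14→3→12→2, push 1): res(12,2)=16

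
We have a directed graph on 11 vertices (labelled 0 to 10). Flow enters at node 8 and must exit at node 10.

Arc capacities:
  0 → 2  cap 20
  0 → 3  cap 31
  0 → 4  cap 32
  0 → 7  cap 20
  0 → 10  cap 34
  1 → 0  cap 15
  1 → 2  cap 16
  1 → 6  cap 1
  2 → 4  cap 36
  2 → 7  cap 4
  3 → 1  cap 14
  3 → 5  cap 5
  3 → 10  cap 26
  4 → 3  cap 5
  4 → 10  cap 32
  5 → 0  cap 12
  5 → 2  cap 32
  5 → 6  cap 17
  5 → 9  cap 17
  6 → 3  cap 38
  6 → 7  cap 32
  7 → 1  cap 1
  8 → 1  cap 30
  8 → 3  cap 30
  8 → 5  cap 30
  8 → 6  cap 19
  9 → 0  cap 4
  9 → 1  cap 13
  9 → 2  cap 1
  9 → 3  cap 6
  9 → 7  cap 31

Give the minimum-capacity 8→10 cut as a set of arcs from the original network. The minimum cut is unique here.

Min-cut arcs: {(1,0), (3,10), (4,10), (5,0), (9,0)} (total capacity 89)

augment #1: 8→3→10 push 26
augment #2: 8→1→0→10 push 15
augment #3: 8→5→0→10 push 12
augment #4: 8→1→2→4→10 push 15
augment #5: 8→5→2→4→10 push 17
augment #6: 8→5→9→0→10 push 1
augment #7: 8→3→5→9→0→10 push 3
max flow = 89; residual-reachable set from 8 gives S-side
cut edges (S→T): {(1,0), (3,10), (4,10), (5,0), (9,0)} total cap 89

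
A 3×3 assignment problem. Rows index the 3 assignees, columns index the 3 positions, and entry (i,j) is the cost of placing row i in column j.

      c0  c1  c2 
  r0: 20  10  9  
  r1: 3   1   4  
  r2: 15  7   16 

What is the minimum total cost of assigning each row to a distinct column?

optimal assignment: row0→col2 (cost 9), row1→col0 (cost 3), row2→col1 (cost 7)
total = 9 + 3 + 7 = 19

Minimum assignment cost: 19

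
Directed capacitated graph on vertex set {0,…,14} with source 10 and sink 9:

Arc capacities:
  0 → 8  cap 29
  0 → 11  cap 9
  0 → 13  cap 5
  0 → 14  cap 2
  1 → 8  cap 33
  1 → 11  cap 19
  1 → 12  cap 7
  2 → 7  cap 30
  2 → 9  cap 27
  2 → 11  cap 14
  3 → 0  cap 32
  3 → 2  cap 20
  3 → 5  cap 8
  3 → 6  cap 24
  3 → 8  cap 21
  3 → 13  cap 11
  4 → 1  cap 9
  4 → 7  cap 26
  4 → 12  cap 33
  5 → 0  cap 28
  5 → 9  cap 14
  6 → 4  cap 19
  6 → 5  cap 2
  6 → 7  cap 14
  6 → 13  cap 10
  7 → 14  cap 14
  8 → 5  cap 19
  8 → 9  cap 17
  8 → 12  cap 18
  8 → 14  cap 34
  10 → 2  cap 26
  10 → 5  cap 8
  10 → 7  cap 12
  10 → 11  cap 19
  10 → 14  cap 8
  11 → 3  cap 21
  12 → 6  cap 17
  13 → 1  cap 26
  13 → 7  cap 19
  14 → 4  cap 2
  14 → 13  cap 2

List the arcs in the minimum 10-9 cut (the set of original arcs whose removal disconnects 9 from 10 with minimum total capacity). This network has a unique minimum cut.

augment #1: 10→2→9 push 26
augment #2: 10→5→9 push 8
augment #3: 10→11→3→2→9 push 1
augment #4: 10→11→3→5→9 push 6
augment #5: 10→11→3→8→9 push 12
augment #6: 10→14→4→1→8→9 push 2
augment #7: 10→14→13→1→8→9 push 2
max flow = 57; residual-reachable set from 10 gives S-side
cut edges (S→T): {(10,2), (10,5), (10,11), (14,4), (14,13)} total cap 57

Min-cut arcs: {(10,2), (10,5), (10,11), (14,4), (14,13)} (total capacity 57)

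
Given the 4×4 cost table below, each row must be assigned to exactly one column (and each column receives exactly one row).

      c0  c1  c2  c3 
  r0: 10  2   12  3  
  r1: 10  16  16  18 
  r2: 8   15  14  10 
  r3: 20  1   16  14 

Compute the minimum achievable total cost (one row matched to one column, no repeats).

Minimum assignment cost: 28

one of 2 optimal assignments: row0→col3 (cost 3), row1→col0 (cost 10), row2→col2 (cost 14), row3→col1 (cost 1)
total = 3 + 10 + 14 + 1 = 28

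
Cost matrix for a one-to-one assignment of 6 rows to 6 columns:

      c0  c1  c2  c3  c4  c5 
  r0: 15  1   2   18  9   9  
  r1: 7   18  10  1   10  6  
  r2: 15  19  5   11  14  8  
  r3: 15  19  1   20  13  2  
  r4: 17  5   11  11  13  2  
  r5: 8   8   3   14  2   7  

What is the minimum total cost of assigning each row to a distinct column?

Minimum assignment cost: 22

optimal assignment: row0→col1 (cost 1), row1→col3 (cost 1), row2→col0 (cost 15), row3→col2 (cost 1), row4→col5 (cost 2), row5→col4 (cost 2)
total = 1 + 1 + 15 + 1 + 2 + 2 = 22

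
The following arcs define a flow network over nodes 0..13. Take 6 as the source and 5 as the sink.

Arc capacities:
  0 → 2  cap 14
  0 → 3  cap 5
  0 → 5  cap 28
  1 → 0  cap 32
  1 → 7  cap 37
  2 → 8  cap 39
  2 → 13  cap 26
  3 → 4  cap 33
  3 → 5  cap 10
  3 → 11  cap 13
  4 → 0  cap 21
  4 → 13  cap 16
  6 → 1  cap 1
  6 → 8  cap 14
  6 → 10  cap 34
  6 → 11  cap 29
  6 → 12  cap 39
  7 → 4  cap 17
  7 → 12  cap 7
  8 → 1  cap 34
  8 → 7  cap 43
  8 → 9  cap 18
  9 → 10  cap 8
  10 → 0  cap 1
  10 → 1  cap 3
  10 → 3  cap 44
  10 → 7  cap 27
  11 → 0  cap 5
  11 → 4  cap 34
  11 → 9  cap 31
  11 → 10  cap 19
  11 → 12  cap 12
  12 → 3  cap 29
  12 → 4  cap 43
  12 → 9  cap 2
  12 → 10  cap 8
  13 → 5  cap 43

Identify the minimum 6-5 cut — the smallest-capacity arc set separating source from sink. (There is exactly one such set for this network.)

augment #1: 6→1→0→5 push 1
augment #2: 6→10→0→5 push 1
augment #3: 6→10→3→5 push 10
augment #4: 6→11→0→5 push 5
augment #5: 6→8→1→0→5 push 14
augment #6: 6→10→1→0→5 push 3
augment #7: 6→11→4→0→5 push 4
augment #8: 6→11→4→13→5 push 16
augment #9: 6→11→4→0→2→13→5 push 4
augment #10: 6→12→4→0→2→13→5 push 10
max flow = 68; residual-reachable set from 6 gives S-side
cut edges (S→T): {(0,2), (0,5), (3,5), (4,13)} total cap 68

Min-cut arcs: {(0,2), (0,5), (3,5), (4,13)} (total capacity 68)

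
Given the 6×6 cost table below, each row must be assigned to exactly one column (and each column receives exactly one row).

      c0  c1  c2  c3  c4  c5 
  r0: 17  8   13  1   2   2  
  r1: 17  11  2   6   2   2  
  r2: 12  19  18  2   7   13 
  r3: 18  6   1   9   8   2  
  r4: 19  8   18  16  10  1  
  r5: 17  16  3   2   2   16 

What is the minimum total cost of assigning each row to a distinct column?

optimal assignment: row0→col3 (cost 1), row1→col2 (cost 2), row2→col0 (cost 12), row3→col1 (cost 6), row4→col5 (cost 1), row5→col4 (cost 2)
total = 1 + 2 + 12 + 6 + 1 + 2 = 24

Minimum assignment cost: 24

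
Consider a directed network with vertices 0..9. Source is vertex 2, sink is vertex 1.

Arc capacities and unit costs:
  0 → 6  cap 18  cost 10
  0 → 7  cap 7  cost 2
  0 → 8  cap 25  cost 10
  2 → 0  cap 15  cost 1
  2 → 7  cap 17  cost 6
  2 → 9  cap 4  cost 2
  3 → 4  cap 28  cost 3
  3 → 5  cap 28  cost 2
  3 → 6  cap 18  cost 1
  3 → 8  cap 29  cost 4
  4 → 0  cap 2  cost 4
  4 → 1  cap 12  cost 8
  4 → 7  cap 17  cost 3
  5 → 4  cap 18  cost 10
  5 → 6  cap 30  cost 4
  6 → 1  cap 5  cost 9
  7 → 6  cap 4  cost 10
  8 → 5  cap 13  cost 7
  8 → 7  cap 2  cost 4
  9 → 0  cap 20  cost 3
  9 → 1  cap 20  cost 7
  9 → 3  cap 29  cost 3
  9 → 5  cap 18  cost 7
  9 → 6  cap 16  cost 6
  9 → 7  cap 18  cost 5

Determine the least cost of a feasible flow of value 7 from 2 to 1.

Minimum cost for 7 units: 96

shortest-cost path #1: 2→9→1 push 4 @ unit cost 9 (adds 36)
shortest-cost path #2: 2→0→6→1 push 3 @ unit cost 20 (adds 60)
total cost = 96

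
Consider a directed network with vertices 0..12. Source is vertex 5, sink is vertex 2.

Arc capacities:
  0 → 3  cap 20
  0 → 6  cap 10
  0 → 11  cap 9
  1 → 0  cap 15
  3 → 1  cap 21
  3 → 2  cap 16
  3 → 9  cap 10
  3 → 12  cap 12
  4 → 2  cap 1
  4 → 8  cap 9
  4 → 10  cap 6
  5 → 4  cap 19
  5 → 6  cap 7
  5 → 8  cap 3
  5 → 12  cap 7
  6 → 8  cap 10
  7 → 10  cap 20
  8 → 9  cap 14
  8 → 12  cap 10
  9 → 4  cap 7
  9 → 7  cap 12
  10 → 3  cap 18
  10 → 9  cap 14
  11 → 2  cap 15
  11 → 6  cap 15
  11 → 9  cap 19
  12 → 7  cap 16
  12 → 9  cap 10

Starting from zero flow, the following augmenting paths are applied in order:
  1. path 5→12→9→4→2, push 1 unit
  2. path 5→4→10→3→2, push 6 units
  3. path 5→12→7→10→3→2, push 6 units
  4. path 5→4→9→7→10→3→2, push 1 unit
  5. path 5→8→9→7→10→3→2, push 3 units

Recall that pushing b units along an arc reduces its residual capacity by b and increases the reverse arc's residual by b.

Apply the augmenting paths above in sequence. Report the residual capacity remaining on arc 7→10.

Residual capacity of (7,10): 10

after path 1 (5→12→9→4→2, push 1): res(7,10)=20
after path 2 (5→4→10→3→2, push 6): res(7,10)=20
after path 3 (5→12→7→10→3→2, push 6): res(7,10)=14
after path 4 (5→4→9→7→10→3→2, push 1): res(7,10)=13
after path 5 (5→8→9→7→10→3→2, push 3): res(7,10)=10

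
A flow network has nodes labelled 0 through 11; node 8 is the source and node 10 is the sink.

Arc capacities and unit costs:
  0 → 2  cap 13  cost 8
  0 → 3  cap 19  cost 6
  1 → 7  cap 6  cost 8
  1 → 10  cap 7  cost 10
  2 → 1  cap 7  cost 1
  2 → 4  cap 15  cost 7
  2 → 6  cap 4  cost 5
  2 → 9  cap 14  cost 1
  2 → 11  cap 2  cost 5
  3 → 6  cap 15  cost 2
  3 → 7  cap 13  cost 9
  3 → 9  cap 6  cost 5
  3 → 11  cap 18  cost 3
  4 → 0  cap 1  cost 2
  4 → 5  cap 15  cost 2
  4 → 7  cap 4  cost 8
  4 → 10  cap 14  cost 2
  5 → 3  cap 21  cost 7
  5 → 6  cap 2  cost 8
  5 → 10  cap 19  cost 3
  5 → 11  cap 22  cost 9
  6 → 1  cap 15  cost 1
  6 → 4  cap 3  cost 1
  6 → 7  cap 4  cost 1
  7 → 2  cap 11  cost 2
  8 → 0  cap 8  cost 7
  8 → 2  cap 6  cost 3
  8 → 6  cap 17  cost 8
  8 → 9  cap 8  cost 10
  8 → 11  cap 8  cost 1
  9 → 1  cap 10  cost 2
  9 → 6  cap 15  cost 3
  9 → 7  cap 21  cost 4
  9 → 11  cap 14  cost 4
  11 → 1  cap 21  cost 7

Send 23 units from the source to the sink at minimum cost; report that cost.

shortest-cost path #1: 8→2→9→6→4→10 push 3 @ unit cost 10 (adds 30)
shortest-cost path #2: 8→2→4→10 push 3 @ unit cost 12 (adds 36)
shortest-cost path #3: 8→6→9→2→4→10 push 3 @ unit cost 13 (adds 39)
shortest-cost path #4: 8→11→1→10 push 7 @ unit cost 18 (adds 126)
shortest-cost path #5: 8→6→7→2→4→10 push 4 @ unit cost 20 (adds 80)
shortest-cost path #6: 8→0→2→4→10 push 1 @ unit cost 24 (adds 24)
shortest-cost path #7: 8→0→2→4→5→10 push 2 @ unit cost 27 (adds 54)
total cost = 389

Minimum cost for 23 units: 389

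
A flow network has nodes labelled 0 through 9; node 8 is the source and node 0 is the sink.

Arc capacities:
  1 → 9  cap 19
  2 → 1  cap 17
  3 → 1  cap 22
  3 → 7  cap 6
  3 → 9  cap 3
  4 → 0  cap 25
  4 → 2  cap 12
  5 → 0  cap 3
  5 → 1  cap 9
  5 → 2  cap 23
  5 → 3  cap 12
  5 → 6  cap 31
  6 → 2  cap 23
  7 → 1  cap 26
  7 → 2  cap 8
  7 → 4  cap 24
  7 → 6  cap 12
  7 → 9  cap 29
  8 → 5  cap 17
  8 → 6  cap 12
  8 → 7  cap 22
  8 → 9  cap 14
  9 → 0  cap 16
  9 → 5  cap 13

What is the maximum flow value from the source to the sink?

Maximum flow value: 43

augment #1: 8→5→0 bottleneck 3, total now 3
augment #2: 8→9→0 bottleneck 14, total now 17
augment #3: 8→7→4→0 bottleneck 22, total now 39
augment #4: 8→5→1→9→0 bottleneck 2, total now 41
augment #5: 8→5→3→7→4→0 bottleneck 2, total now 43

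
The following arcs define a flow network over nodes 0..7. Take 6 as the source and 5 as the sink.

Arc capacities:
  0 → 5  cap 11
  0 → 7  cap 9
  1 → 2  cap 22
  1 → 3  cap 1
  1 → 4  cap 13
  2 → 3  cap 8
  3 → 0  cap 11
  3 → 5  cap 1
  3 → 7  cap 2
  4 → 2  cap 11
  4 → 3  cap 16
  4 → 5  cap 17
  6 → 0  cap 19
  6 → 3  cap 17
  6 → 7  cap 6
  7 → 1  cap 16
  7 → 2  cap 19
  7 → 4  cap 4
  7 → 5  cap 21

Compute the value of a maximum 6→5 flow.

augment #1: 6→0→5 bottleneck 11, total now 11
augment #2: 6→3→5 bottleneck 1, total now 12
augment #3: 6→7→5 bottleneck 6, total now 18
augment #4: 6→0→7→5 bottleneck 8, total now 26
augment #5: 6→3→7→5 bottleneck 2, total now 28
augment #6: 6→3→0→7→5 bottleneck 1, total now 29

Maximum flow value: 29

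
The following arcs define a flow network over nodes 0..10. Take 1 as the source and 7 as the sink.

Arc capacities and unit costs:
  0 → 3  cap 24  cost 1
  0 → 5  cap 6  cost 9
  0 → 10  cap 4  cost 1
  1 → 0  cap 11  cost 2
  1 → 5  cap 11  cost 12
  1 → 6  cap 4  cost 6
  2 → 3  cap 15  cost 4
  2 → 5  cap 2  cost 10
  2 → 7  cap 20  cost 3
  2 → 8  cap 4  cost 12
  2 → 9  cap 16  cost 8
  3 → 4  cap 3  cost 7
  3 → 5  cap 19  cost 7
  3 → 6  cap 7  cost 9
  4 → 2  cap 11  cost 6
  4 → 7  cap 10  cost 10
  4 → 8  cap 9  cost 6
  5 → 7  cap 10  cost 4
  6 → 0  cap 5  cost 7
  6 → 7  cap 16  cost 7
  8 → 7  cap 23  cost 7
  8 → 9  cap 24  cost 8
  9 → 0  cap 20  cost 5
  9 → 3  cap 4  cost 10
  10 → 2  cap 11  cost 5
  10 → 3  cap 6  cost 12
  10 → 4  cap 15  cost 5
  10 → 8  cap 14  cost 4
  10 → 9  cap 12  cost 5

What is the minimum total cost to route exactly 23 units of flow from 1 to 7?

Minimum cost for 23 units: 347

shortest-cost path #1: 1→0→10→2→7 push 4 @ unit cost 11 (adds 44)
shortest-cost path #2: 1→6→7 push 4 @ unit cost 13 (adds 52)
shortest-cost path #3: 1→0→3→5→7 push 7 @ unit cost 14 (adds 98)
shortest-cost path #4: 1→5→7 push 3 @ unit cost 16 (adds 48)
shortest-cost path #5: 1→5→3→6→7 push 5 @ unit cost 21 (adds 105)
total cost = 347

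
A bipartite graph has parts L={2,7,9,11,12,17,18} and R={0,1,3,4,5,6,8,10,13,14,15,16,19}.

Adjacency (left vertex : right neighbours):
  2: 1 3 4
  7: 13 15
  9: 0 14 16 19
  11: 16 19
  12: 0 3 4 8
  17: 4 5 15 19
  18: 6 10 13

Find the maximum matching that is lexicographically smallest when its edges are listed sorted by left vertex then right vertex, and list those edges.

|M| = 7 (so the lex-smallest maximum matching has 7 edges)
process left vertices in ascending order; for each, take the smallest-labelled available neighbour that still permits 7 edges overall, or leave it unmatched if none does
lex-smallest matching: {2-1, 7-13, 9-0, 11-16, 12-3, 17-4, 18-6}

Lex-smallest maximum matching: {(2,1), (7,13), (9,0), (11,16), (12,3), (17,4), (18,6)}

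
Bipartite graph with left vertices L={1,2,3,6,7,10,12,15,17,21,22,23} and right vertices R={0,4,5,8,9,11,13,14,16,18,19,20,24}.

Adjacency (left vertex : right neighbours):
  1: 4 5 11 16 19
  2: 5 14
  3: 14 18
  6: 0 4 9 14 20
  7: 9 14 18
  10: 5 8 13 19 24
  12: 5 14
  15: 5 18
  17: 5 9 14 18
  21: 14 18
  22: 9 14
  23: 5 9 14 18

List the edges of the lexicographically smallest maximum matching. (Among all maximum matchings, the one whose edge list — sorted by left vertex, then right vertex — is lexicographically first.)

|M| = 7 (so the lex-smallest maximum matching has 7 edges)
process left vertices in ascending order; for each, take the smallest-labelled available neighbour that still permits 7 edges overall, or leave it unmatched if none does
lex-smallest matching: {1-4, 2-5, 3-14, 6-0, 7-9, 10-8, 15-18}

Lex-smallest maximum matching: {(1,4), (2,5), (3,14), (6,0), (7,9), (10,8), (15,18)}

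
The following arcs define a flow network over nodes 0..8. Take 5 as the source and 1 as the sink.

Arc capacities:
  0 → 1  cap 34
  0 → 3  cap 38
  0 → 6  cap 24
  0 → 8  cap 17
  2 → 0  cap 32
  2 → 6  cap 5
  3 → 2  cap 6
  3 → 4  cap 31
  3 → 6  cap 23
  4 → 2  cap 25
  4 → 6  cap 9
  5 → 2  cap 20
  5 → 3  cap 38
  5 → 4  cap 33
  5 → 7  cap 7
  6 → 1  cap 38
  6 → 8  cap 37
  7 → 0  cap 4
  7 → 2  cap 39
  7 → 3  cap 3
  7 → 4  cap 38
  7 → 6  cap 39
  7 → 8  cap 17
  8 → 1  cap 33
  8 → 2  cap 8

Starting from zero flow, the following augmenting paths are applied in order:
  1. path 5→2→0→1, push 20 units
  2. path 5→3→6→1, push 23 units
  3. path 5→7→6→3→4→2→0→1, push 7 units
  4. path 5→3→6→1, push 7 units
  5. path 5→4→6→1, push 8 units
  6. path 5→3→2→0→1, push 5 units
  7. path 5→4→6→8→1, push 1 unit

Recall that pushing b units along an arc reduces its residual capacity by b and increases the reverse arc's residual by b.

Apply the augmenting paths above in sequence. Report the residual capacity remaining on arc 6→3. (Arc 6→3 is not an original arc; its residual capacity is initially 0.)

Residual capacity of (6,3): 23

after path 1 (5→2→0→1, push 20): res(6,3)=0
after path 2 (5→3→6→1, push 23): res(6,3)=23
after path 3 (5→7→6→3→4→2→0→1, push 7): res(6,3)=16
after path 4 (5→3→6→1, push 7): res(6,3)=23
after path 5 (5→4→6→1, push 8): res(6,3)=23
after path 6 (5→3→2→0→1, push 5): res(6,3)=23
after path 7 (5→4→6→8→1, push 1): res(6,3)=23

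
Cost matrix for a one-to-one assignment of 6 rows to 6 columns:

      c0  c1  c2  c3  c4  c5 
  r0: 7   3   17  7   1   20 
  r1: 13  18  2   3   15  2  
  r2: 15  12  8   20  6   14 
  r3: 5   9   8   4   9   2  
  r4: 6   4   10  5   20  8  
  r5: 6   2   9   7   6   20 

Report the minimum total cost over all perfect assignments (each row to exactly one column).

optimal assignment: row0→col4 (cost 1), row1→col3 (cost 3), row2→col2 (cost 8), row3→col5 (cost 2), row4→col0 (cost 6), row5→col1 (cost 2)
total = 1 + 3 + 8 + 2 + 6 + 2 = 22

Minimum assignment cost: 22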